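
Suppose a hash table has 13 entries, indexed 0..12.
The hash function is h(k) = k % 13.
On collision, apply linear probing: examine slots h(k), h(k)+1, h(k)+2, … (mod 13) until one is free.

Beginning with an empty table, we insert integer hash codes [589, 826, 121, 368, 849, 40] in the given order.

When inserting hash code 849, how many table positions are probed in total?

5

589 hashes to 4; slot 4 is free => place at 4.
826 hashes to 7; slot 7 is free => place at 7.
121 hashes to 4; 4 taken => place at 5.
368 hashes to 4; 4,5 taken => place at 6.
849 hashes to 4; 4,5,6,7 taken => place at 8.
40 hashes to 1; slot 1 is free => place at 1.
Table: [—, 40, —, —, 589, 121, 368, 826, 849, —, —, —, —]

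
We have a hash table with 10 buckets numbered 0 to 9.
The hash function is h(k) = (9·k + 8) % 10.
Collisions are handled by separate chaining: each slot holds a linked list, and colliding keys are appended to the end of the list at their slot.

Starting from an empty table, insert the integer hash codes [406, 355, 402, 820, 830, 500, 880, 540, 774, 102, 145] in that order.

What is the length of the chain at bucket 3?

2

406 → bucket 2
355 → bucket 3
402 → bucket 6
820 → bucket 8
830 → bucket 8 (collision)
500 → bucket 8 (collision)
880 → bucket 8 (collision)
540 → bucket 8 (collision)
774 → bucket 4
102 → bucket 6 (collision)
145 → bucket 3 (collision)
Final buckets:
0: _
1: _
2: 406
3: 355 -> 145
4: 774
5: _
6: 402 -> 102
7: _
8: 820 -> 830 -> 500 -> 880 -> 540
9: _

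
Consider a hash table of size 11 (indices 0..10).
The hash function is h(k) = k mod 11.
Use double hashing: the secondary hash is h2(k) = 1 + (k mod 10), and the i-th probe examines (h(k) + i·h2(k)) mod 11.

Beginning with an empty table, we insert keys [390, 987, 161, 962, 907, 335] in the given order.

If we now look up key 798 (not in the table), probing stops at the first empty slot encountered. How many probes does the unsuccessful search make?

2

390: h=5 => slot 5
987: h=8 => slot 8
161: h=7 => slot 7
962: h=5, h2=3, probe 5,8,0 => slot 0
907: h=5, h2=8, probe 5,2 => slot 2
335: h=5, h2=6, probe 5,0,6 => slot 6
Table: [962, -, 907, -, -, 390, 335, 161, 987, -, -]
Lookup 798: h=6, h2=9, probe 6,4 → slot 4 empty, not found.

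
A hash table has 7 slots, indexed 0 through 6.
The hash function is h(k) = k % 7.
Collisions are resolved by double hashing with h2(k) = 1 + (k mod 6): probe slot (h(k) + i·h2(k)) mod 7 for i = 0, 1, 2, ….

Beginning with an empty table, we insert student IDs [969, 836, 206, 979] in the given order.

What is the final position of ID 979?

1

Insert 969: h=3, slot 3 empty → index 3.
Insert 836: h=3, h2=3, slot 3 occupied → index 6.
Insert 206: h=3, h2=3, slots 3,6 occupied → index 2.
Insert 979: h=6, h2=2, slot 6 occupied → index 1.
Table: [∅, 979, 206, 969, ∅, ∅, 836]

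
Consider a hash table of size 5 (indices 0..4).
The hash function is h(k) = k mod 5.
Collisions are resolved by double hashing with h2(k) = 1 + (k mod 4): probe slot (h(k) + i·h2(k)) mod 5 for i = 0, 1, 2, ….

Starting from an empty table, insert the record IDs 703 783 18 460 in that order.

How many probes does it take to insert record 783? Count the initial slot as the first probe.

2

Insert 703: h=3, slot 3 empty -> index 3.
Insert 783: h=3, h2=4, slot 3 occupied -> index 2.
Insert 18: h=3, h2=3, slot 3 occupied -> index 1.
Insert 460: h=0, slot 0 empty -> index 0.
Table: [460, 18, 783, 703, _]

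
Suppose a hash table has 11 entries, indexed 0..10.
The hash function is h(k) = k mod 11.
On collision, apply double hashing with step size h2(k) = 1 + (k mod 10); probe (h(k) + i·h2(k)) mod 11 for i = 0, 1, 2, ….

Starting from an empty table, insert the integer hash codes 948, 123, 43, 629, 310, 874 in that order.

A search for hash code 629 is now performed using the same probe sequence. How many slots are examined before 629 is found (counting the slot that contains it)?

Insert 948: h=2, slot 2 empty → index 2.
Insert 123: h=2, h2=4, slot 2 occupied → index 6.
Insert 43: h=10, slot 10 empty → index 10.
Insert 629: h=2, h2=10, slot 2 occupied → index 1.
Insert 310: h=2, h2=1, slot 2 occupied → index 3.
Insert 874: h=5, slot 5 empty → index 5.
Table: [—, 629, 948, 310, —, 874, 123, —, —, —, 43]
Lookup 629: h=2, h2=10, probe 2,1 → found at 1.

2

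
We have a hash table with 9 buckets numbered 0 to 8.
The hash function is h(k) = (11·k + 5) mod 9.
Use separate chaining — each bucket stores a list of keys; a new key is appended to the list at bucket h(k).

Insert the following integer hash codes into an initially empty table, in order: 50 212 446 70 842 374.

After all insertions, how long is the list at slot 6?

Insert 50: h=6, bucket 6 empty → new chain.
Insert 212: h=6, bucket 6 nonempty → append to chain.
Insert 446: h=6, bucket 6 nonempty → append to chain.
Insert 70: h=1, bucket 1 empty → new chain.
Insert 842: h=6, bucket 6 nonempty → append to chain.
Insert 374: h=6, bucket 6 nonempty → append to chain.
Final buckets:
0: .
1: 70
2: .
3: .
4: .
5: .
6: 50 -> 212 -> 446 -> 842 -> 374
7: .
8: .

5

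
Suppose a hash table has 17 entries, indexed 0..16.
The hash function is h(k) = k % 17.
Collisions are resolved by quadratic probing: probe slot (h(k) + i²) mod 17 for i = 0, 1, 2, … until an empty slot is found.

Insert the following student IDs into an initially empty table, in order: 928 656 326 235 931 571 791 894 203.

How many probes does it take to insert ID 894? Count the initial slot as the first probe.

6

928 hashes to 10; slot 10 is free -> place at 10.
656 hashes to 10; 10 taken -> place at 11.
326 hashes to 3; slot 3 is free -> place at 3.
235 hashes to 14; slot 14 is free -> place at 14.
931 hashes to 13; slot 13 is free -> place at 13.
571 hashes to 10; 10,11,14 taken -> place at 2.
791 hashes to 9; slot 9 is free -> place at 9.
894 hashes to 10; 10,11,14,2,9 taken -> place at 1.
203 hashes to 16; slot 16 is free -> place at 16.
Table: [_, 894, 571, 326, _, _, _, _, _, 791, 928, 656, _, 931, 235, _, 203]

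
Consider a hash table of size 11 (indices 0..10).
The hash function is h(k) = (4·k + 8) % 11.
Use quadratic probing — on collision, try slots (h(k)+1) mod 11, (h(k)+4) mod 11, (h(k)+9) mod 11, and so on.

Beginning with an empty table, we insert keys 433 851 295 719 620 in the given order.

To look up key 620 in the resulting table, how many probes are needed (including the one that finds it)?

433: h=2 => slot 2
851: h=2, probe 2,3 => slot 3
295: h=0 => slot 0
719: h=2, probe 2,3,6 => slot 6
620: h=2, probe 2,3,6,0,7 => slot 7
Table: [295, -, 433, 851, -, -, 719, 620, -, -, -]
Lookup 620: h=2, probe 2,3,6,0,7 → found at 7.

5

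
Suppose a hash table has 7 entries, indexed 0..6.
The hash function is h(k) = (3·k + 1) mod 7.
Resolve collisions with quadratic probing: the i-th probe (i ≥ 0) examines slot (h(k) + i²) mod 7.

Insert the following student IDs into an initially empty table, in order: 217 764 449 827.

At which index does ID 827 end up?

Insert 217: h=1, slot 1 empty => index 1.
Insert 764: h=4, slot 4 empty => index 4.
Insert 449: h=4, slot 4 occupied => index 5.
Insert 827: h=4, slots 4,5,1 occupied => index 6.
Table: [_, 217, _, _, 764, 449, 827]

6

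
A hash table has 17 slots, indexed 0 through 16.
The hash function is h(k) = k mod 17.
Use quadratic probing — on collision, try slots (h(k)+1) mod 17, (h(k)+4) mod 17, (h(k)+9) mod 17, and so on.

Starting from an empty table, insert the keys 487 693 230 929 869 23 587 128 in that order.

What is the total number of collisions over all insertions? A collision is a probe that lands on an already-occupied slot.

5

487: h=11 -> slot 11
693: h=13 -> slot 13
230: h=9 -> slot 9
929: h=11, probe 11,12 -> slot 12
869: h=2 -> slot 2
23: h=6 -> slot 6
587: h=9, probe 9,10 -> slot 10
128: h=9, probe 9,10,13,1 -> slot 1
Table: [∅, 128, 869, ∅, ∅, ∅, 23, ∅, ∅, 230, 587, 487, 929, 693, ∅, ∅, ∅]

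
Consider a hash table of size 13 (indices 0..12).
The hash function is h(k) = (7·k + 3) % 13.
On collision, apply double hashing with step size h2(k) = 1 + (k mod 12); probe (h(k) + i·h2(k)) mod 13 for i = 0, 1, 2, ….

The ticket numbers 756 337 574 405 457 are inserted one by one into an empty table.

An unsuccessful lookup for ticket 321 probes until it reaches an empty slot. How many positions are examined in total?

2

Insert 756: h=4, slot 4 empty => index 4.
Insert 337: h=9, slot 9 empty => index 9.
Insert 574: h=4, h2=11, slot 4 occupied => index 2.
Insert 405: h=4, h2=10, slot 4 occupied => index 1.
Insert 457: h=4, h2=2, slot 4 occupied => index 6.
Table: [∅, 405, 574, ∅, 756, ∅, 457, ∅, ∅, 337, ∅, ∅, ∅]
Lookup 321: h=1, h2=10, probe 1,11 → slot 11 empty, not found.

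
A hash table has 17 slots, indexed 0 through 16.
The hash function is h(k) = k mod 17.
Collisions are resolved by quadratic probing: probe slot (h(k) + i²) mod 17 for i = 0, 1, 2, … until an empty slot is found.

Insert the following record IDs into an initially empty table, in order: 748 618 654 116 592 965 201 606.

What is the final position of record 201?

1

748 hashes to 0; slot 0 is free → place at 0.
618 hashes to 6; slot 6 is free → place at 6.
654 hashes to 8; slot 8 is free → place at 8.
116 hashes to 14; slot 14 is free → place at 14.
592 hashes to 14; 14 taken → place at 15.
965 hashes to 13; slot 13 is free → place at 13.
201 hashes to 14; 14,15 taken → place at 1.
606 hashes to 11; slot 11 is free → place at 11.
Table: [748, 201, -, -, -, -, 618, -, 654, -, -, 606, -, 965, 116, 592, -]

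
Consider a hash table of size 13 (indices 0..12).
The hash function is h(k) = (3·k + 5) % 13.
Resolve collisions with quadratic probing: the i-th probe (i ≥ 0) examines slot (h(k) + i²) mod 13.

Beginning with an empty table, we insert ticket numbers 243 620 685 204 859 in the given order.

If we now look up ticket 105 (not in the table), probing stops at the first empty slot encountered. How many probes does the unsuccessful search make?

2

243 hashes to 6; slot 6 is free => place at 6.
620 hashes to 6; 6 taken => place at 7.
685 hashes to 6; 6,7 taken => place at 10.
204 hashes to 6; 6,7,10 taken => place at 2.
859 hashes to 8; slot 8 is free => place at 8.
Table: [-, -, 204, -, -, -, 243, 620, 859, -, 685, -, -]
Lookup 105: h=8, probe 8,9 → slot 9 empty, not found.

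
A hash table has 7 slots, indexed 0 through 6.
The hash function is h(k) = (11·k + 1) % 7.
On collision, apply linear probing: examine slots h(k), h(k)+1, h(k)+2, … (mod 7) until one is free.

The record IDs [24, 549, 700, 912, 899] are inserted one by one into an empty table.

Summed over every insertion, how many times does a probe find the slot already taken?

5

24 hashes to 6; slot 6 is free → place at 6.
549 hashes to 6; 6 taken → place at 0.
700 hashes to 1; slot 1 is free → place at 1.
912 hashes to 2; slot 2 is free → place at 2.
899 hashes to 6; 6,0,1,2 taken → place at 3.
Table: [549, 700, 912, 899, _, _, 24]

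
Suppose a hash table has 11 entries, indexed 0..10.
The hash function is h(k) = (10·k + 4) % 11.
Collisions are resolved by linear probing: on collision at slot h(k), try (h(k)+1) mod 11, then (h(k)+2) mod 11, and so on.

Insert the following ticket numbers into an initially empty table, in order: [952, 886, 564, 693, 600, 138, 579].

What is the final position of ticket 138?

2

952: h=9 → slot 9
886: h=9, probe 9,10 → slot 10
564: h=1 → slot 1
693: h=4 → slot 4
600: h=9, probe 9,10,0 → slot 0
138: h=9, probe 9,10,0,1,2 → slot 2
579: h=8 → slot 8
Table: [600, 564, 138, ., 693, ., ., ., 579, 952, 886]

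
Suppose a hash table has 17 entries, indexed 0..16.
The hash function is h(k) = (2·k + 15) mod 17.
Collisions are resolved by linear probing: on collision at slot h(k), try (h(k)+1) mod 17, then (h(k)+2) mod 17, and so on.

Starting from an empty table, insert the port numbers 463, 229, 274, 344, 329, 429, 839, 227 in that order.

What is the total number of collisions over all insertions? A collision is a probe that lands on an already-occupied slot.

463 hashes to 6; slot 6 is free => place at 6.
229 hashes to 14; slot 14 is free => place at 14.
274 hashes to 2; slot 2 is free => place at 2.
344 hashes to 6; 6 taken => place at 7.
329 hashes to 10; slot 10 is free => place at 10.
429 hashes to 6; 6,7 taken => place at 8.
839 hashes to 10; 10 taken => place at 11.
227 hashes to 10; 10,11 taken => place at 12.
Table: [_, _, 274, _, _, _, 463, 344, 429, _, 329, 839, 227, _, 229, _, _]

6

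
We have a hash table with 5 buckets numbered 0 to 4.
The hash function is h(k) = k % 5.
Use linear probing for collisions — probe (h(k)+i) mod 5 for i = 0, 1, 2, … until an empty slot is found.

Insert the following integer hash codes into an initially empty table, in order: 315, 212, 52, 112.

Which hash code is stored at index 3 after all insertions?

315 hashes to 0; slot 0 is free -> place at 0.
212 hashes to 2; slot 2 is free -> place at 2.
52 hashes to 2; 2 taken -> place at 3.
112 hashes to 2; 2,3 taken -> place at 4.
Table: [315, —, 212, 52, 112]

52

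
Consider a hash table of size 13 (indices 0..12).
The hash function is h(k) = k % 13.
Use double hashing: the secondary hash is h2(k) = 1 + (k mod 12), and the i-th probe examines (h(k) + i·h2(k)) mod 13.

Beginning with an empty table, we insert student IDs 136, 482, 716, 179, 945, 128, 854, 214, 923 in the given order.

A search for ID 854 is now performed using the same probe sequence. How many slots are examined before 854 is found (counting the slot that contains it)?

2

136 hashes to 6; slot 6 is free -> place at 6.
482 hashes to 1; slot 1 is free -> place at 1.
716 hashes to 1, h2=9; 1 taken -> place at 10.
179 hashes to 10, h2=12; 10 taken -> place at 9.
945 hashes to 9, h2=10; 9,6 taken -> place at 3.
128 hashes to 11; slot 11 is free -> place at 11.
854 hashes to 9, h2=3; 9 taken -> place at 12.
214 hashes to 6, h2=11; 6 taken -> place at 4.
923 hashes to 0; slot 0 is free -> place at 0.
Table: [923, 482, ∅, 945, 214, ∅, 136, ∅, ∅, 179, 716, 128, 854]
Lookup 854: h=9, h2=3, probe 9,12 → found at 12.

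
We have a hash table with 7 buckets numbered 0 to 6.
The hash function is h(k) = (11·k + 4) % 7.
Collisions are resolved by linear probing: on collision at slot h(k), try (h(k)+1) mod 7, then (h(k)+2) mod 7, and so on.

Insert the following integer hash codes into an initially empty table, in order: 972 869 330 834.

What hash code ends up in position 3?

834

972: h=0 -> slot 0
869: h=1 -> slot 1
330: h=1, probe 1,2 -> slot 2
834: h=1, probe 1,2,3 -> slot 3
Table: [972, 869, 330, 834, ∅, ∅, ∅]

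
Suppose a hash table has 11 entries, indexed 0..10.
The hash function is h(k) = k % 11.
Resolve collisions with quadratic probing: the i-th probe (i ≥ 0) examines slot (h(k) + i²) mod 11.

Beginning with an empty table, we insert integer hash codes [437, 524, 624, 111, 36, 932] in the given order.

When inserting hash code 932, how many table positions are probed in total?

4

437: h=8 → slot 8
524: h=7 → slot 7
624: h=8, probe 8,9 → slot 9
111: h=1 → slot 1
36: h=3 → slot 3
932: h=8, probe 8,9,1,6 → slot 6
Table: [∅, 111, ∅, 36, ∅, ∅, 932, 524, 437, 624, ∅]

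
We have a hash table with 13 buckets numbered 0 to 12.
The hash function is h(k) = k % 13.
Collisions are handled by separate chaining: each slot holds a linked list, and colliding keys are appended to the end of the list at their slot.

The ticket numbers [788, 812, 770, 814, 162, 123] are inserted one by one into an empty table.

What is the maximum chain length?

788 → bucket 8
812 → bucket 6
770 → bucket 3
814 → bucket 8 (collision)
162 → bucket 6 (collision)
123 → bucket 6 (collision)
Final buckets:
0: .
1: .
2: .
3: 770
4: .
5: .
6: 812 -> 162 -> 123
7: .
8: 788 -> 814
9: .
10: .
11: .
12: .

3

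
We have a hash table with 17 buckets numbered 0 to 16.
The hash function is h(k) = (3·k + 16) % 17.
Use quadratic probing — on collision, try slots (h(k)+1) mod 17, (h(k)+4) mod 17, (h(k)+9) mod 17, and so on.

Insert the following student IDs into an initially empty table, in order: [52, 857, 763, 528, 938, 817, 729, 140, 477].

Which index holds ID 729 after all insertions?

14

52: h=2 -> slot 2
857: h=3 -> slot 3
763: h=10 -> slot 10
528: h=2, probe 2,3,6 -> slot 6
938: h=8 -> slot 8
817: h=2, probe 2,3,6,11 -> slot 11
729: h=10, probe 10,11,14 -> slot 14
140: h=11, probe 11,12 -> slot 12
477: h=2, probe 2,3,6,11,1 -> slot 1
Table: [-, 477, 52, 857, -, -, 528, -, 938, -, 763, 817, 140, -, 729, -, -]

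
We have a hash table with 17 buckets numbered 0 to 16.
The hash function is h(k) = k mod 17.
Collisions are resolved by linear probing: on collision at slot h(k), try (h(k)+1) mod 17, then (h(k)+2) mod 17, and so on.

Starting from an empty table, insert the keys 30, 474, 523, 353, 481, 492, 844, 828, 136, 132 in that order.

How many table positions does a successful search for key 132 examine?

7

30 hashes to 13; slot 13 is free => place at 13.
474 hashes to 15; slot 15 is free => place at 15.
523 hashes to 13; 13 taken => place at 14.
353 hashes to 13; 13,14,15 taken => place at 16.
481 hashes to 5; slot 5 is free => place at 5.
492 hashes to 16; 16 taken => place at 0.
844 hashes to 11; slot 11 is free => place at 11.
828 hashes to 12; slot 12 is free => place at 12.
136 hashes to 0; 0 taken => place at 1.
132 hashes to 13; 13,14,15,16,0,1 taken => place at 2.
Table: [492, 136, 132, ., ., 481, ., ., ., ., ., 844, 828, 30, 523, 474, 353]
Lookup 132: h=13, probe 13,14,15,16,0,1,2 → found at 2.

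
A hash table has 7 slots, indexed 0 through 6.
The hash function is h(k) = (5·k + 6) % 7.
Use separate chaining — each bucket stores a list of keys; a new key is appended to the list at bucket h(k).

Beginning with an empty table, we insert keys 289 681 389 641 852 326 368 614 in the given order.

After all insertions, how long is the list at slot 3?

2

Insert 289: h=2, bucket 2 empty -> new chain.
Insert 681: h=2, bucket 2 nonempty -> append to chain.
Insert 389: h=5, bucket 5 empty -> new chain.
Insert 641: h=5, bucket 5 nonempty -> append to chain.
Insert 852: h=3, bucket 3 empty -> new chain.
Insert 326: h=5, bucket 5 nonempty -> append to chain.
Insert 368: h=5, bucket 5 nonempty -> append to chain.
Insert 614: h=3, bucket 3 nonempty -> append to chain.
Final buckets:
0: —
1: —
2: 289 -> 681
3: 852 -> 614
4: —
5: 389 -> 641 -> 326 -> 368
6: —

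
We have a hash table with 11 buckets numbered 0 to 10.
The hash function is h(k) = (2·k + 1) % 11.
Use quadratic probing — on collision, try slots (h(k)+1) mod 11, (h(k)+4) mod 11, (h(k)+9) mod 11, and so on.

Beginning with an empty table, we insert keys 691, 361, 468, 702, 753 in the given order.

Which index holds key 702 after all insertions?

1

Insert 691: h=8, slot 8 empty -> index 8.
Insert 361: h=8, slot 8 occupied -> index 9.
Insert 468: h=2, slot 2 empty -> index 2.
Insert 702: h=8, slots 8,9 occupied -> index 1.
Insert 753: h=0, slot 0 empty -> index 0.
Table: [753, 702, 468, —, —, —, —, —, 691, 361, —]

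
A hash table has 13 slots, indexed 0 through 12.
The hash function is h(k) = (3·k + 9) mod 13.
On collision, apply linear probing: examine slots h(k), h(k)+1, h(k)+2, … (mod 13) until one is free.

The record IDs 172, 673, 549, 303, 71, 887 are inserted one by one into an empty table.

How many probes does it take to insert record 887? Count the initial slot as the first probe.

3

172: h=5 → slot 5
673: h=0 → slot 0
549: h=5, probe 5,6 → slot 6
303: h=8 → slot 8
71: h=1 → slot 1
887: h=5, probe 5,6,7 → slot 7
Table: [673, 71, —, —, —, 172, 549, 887, 303, —, —, —, —]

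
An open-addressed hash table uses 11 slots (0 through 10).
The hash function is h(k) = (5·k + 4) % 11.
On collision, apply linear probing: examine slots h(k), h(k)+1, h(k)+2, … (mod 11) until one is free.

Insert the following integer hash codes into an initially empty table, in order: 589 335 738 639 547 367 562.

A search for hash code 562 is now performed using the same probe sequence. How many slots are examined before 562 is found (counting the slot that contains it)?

6

589 hashes to 1; slot 1 is free => place at 1.
335 hashes to 7; slot 7 is free => place at 7.
738 hashes to 9; slot 9 is free => place at 9.
639 hashes to 9; 9 taken => place at 10.
547 hashes to 0; slot 0 is free => place at 0.
367 hashes to 2; slot 2 is free => place at 2.
562 hashes to 9; 9,10,0,1,2 taken => place at 3.
Table: [547, 589, 367, 562, _, _, _, 335, _, 738, 639]
Lookup 562: h=9, probe 9,10,0,1,2,3 → found at 3.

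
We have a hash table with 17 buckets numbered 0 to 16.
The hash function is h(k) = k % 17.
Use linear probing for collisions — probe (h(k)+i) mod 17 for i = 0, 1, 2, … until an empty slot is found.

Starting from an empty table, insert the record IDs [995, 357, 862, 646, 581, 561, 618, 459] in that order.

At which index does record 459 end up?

995: h=9 -> slot 9
357: h=0 -> slot 0
862: h=12 -> slot 12
646: h=0, probe 0,1 -> slot 1
581: h=3 -> slot 3
561: h=0, probe 0,1,2 -> slot 2
618: h=6 -> slot 6
459: h=0, probe 0,1,2,3,4 -> slot 4
Table: [357, 646, 561, 581, 459, —, 618, —, —, 995, —, —, 862, —, —, —, —]

4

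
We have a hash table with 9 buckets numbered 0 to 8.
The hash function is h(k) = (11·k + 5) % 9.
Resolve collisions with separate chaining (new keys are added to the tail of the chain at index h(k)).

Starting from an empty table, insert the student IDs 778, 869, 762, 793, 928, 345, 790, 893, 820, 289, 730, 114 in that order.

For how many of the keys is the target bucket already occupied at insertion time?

Insert 778: h=4, bucket 4 empty -> new chain.
Insert 869: h=6, bucket 6 empty -> new chain.
Insert 762: h=8, bucket 8 empty -> new chain.
Insert 793: h=7, bucket 7 empty -> new chain.
Insert 928: h=7, bucket 7 nonempty -> append to chain.
Insert 345: h=2, bucket 2 empty -> new chain.
Insert 790: h=1, bucket 1 empty -> new chain.
Insert 893: h=0, bucket 0 empty -> new chain.
Insert 820: h=7, bucket 7 nonempty -> append to chain.
Insert 289: h=7, bucket 7 nonempty -> append to chain.
Insert 730: h=7, bucket 7 nonempty -> append to chain.
Insert 114: h=8, bucket 8 nonempty -> append to chain.
Final buckets:
0: 893
1: 790
2: 345
3: .
4: 778
5: .
6: 869
7: 793 -> 928 -> 820 -> 289 -> 730
8: 762 -> 114

5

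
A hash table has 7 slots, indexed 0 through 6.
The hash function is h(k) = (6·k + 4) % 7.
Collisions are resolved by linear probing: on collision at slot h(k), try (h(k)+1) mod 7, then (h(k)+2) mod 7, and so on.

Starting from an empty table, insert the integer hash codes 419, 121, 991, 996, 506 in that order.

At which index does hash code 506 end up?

4

419: h=5 => slot 5
121: h=2 => slot 2
991: h=0 => slot 0
996: h=2, probe 2,3 => slot 3
506: h=2, probe 2,3,4 => slot 4
Table: [991, _, 121, 996, 506, 419, _]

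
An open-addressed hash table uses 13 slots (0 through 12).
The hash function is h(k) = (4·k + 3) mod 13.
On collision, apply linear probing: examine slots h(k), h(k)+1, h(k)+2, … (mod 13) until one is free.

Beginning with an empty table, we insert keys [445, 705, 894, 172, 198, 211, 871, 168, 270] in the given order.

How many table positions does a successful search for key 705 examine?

2

445: h=2 => slot 2
705: h=2, probe 2,3 => slot 3
894: h=4 => slot 4
172: h=2, probe 2,3,4,5 => slot 5
198: h=2, probe 2,3,4,5,6 => slot 6
211: h=2, probe 2,3,4,5,6,7 => slot 7
871: h=3, probe 3,4,5,6,7,8 => slot 8
168: h=12 => slot 12
270: h=4, probe 4,5,6,7,8,9 => slot 9
Table: [—, —, 445, 705, 894, 172, 198, 211, 871, 270, —, —, 168]
Lookup 705: h=2, probe 2,3 → found at 3.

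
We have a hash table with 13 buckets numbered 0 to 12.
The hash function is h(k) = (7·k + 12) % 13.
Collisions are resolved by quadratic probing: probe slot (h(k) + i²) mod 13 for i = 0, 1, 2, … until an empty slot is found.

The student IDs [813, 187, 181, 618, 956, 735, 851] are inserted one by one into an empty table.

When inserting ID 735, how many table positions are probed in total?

5

813: h=9 -> slot 9
187: h=8 -> slot 8
181: h=5 -> slot 5
618: h=9, probe 9,10 -> slot 10
956: h=9, probe 9,10,0 -> slot 0
735: h=9, probe 9,10,0,5,12 -> slot 12
851: h=2 -> slot 2
Table: [956, ∅, 851, ∅, ∅, 181, ∅, ∅, 187, 813, 618, ∅, 735]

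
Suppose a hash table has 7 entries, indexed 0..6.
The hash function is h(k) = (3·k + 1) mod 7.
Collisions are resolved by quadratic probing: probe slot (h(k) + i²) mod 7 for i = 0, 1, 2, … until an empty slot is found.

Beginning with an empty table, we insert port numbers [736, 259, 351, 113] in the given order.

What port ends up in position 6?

113

736: h=4 => slot 4
259: h=1 => slot 1
351: h=4, probe 4,5 => slot 5
113: h=4, probe 4,5,1,6 => slot 6
Table: [_, 259, _, _, 736, 351, 113]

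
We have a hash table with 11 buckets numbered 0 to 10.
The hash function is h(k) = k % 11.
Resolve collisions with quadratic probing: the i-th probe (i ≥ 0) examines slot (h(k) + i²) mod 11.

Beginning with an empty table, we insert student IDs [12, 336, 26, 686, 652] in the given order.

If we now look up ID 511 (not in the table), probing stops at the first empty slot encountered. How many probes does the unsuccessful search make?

3

Insert 12: h=1, slot 1 empty -> index 1.
Insert 336: h=6, slot 6 empty -> index 6.
Insert 26: h=4, slot 4 empty -> index 4.
Insert 686: h=4, slot 4 occupied -> index 5.
Insert 652: h=3, slot 3 empty -> index 3.
Table: [., 12, ., 652, 26, 686, 336, ., ., ., .]
Lookup 511: h=5, probe 5,6,9 → slot 9 empty, not found.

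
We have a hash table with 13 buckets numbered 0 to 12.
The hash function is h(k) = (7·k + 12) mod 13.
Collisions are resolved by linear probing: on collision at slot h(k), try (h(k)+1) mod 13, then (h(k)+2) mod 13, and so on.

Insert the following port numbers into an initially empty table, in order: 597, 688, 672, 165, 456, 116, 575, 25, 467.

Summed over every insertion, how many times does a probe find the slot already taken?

23

597: h=5 → slot 5
688: h=5, probe 5,6 → slot 6
672: h=10 → slot 10
165: h=10, probe 10,11 → slot 11
456: h=6, probe 6,7 → slot 7
116: h=5, probe 5,6,7,8 → slot 8
575: h=7, probe 7,8,9 → slot 9
25: h=5, probe 5,6,7,8,9,10,11,12 → slot 12
467: h=5, probe 5,6,7,8,9,10,11,12,0 → slot 0
Table: [467, _, _, _, _, 597, 688, 456, 116, 575, 672, 165, 25]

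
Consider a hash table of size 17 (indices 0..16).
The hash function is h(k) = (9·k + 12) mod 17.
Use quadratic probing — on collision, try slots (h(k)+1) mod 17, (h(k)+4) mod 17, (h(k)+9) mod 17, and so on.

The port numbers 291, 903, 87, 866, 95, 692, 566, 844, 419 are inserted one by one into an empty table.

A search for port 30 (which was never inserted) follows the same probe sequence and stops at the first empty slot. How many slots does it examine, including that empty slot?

2

291 hashes to 13; slot 13 is free => place at 13.
903 hashes to 13; 13 taken => place at 14.
87 hashes to 13; 13,14 taken => place at 0.
866 hashes to 3; slot 3 is free => place at 3.
95 hashes to 0; 0 taken => place at 1.
692 hashes to 1; 1 taken => place at 2.
566 hashes to 6; slot 6 is free => place at 6.
844 hashes to 9; slot 9 is free => place at 9.
419 hashes to 9; 9 taken => place at 10.
Table: [87, 95, 692, 866, ∅, ∅, 566, ∅, ∅, 844, 419, ∅, ∅, 291, 903, ∅, ∅]
Lookup 30: h=10, probe 10,11 → slot 11 empty, not found.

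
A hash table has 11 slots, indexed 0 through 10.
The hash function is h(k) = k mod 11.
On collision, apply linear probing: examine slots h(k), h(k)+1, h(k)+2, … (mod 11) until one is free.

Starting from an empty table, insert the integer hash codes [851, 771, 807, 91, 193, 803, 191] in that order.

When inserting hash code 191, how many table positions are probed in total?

851 hashes to 4; slot 4 is free → place at 4.
771 hashes to 1; slot 1 is free → place at 1.
807 hashes to 4; 4 taken → place at 5.
91 hashes to 3; slot 3 is free → place at 3.
193 hashes to 6; slot 6 is free → place at 6.
803 hashes to 0; slot 0 is free → place at 0.
191 hashes to 4; 4,5,6 taken → place at 7.
Table: [803, 771, _, 91, 851, 807, 193, 191, _, _, _]

4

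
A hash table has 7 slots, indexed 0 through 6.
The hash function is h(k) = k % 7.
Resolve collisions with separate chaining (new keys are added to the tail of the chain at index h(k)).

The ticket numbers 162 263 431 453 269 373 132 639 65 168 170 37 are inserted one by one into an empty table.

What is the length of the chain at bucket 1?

1

Insert 162: h=1, bucket 1 empty -> new chain.
Insert 263: h=4, bucket 4 empty -> new chain.
Insert 431: h=4, bucket 4 nonempty -> append to chain.
Insert 453: h=5, bucket 5 empty -> new chain.
Insert 269: h=3, bucket 3 empty -> new chain.
Insert 373: h=2, bucket 2 empty -> new chain.
Insert 132: h=6, bucket 6 empty -> new chain.
Insert 639: h=2, bucket 2 nonempty -> append to chain.
Insert 65: h=2, bucket 2 nonempty -> append to chain.
Insert 168: h=0, bucket 0 empty -> new chain.
Insert 170: h=2, bucket 2 nonempty -> append to chain.
Insert 37: h=2, bucket 2 nonempty -> append to chain.
Final buckets:
0: 168
1: 162
2: 373 -> 639 -> 65 -> 170 -> 37
3: 269
4: 263 -> 431
5: 453
6: 132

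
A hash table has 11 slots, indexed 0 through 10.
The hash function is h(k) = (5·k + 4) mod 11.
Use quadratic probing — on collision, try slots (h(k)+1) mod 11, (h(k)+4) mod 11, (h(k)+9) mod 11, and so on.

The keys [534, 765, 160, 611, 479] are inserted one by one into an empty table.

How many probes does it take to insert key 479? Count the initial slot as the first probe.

5

534 hashes to 1; slot 1 is free → place at 1.
765 hashes to 1; 1 taken → place at 2.
160 hashes to 1; 1,2 taken → place at 5.
611 hashes to 1; 1,2,5 taken → place at 10.
479 hashes to 1; 1,2,5,10 taken → place at 6.
Table: [—, 534, 765, —, —, 160, 479, —, —, —, 611]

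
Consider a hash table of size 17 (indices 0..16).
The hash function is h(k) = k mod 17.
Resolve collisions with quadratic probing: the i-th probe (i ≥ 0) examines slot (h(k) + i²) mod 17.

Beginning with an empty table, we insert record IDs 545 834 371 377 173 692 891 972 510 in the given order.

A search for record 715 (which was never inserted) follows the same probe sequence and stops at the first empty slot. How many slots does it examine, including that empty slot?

545: h=1 → slot 1
834: h=1, probe 1,2 → slot 2
371: h=14 → slot 14
377: h=3 → slot 3
173: h=3, probe 3,4 → slot 4
692: h=12 → slot 12
891: h=7 → slot 7
972: h=3, probe 3,4,7,12,2,11 → slot 11
510: h=0 → slot 0
Table: [510, 545, 834, 377, 173, -, -, 891, -, -, -, 972, 692, -, 371, -, -]
Lookup 715: h=1, probe 1,2,5 → slot 5 empty, not found.

3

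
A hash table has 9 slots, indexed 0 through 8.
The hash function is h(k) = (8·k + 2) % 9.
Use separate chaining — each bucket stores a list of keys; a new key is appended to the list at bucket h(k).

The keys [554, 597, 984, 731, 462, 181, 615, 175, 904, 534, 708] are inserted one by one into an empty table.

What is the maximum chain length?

554 → bucket 6
597 → bucket 8
984 → bucket 8 (collision)
731 → bucket 0
462 → bucket 8 (collision)
181 → bucket 1
615 → bucket 8 (collision)
175 → bucket 7
904 → bucket 7 (collision)
534 → bucket 8 (collision)
708 → bucket 5
Final buckets:
0: 731
1: 181
2: ∅
3: ∅
4: ∅
5: 708
6: 554
7: 175 -> 904
8: 597 -> 984 -> 462 -> 615 -> 534

5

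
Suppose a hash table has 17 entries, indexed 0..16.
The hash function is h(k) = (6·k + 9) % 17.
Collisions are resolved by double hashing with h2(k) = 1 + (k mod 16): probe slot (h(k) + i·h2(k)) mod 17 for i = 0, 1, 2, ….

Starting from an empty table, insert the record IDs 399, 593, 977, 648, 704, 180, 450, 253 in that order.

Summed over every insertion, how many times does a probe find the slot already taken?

Insert 399: h=6, slot 6 empty => index 6.
Insert 593: h=14, slot 14 empty => index 14.
Insert 977: h=6, h2=2, slot 6 occupied => index 8.
Insert 648: h=4, slot 4 empty => index 4.
Insert 704: h=0, slot 0 empty => index 0.
Insert 180: h=1, slot 1 empty => index 1.
Insert 450: h=6, h2=3, slot 6 occupied => index 9.
Insert 253: h=14, h2=14, slot 14 occupied => index 11.
Table: [704, 180, ., ., 648, ., 399, ., 977, 450, ., 253, ., ., 593, ., .]

3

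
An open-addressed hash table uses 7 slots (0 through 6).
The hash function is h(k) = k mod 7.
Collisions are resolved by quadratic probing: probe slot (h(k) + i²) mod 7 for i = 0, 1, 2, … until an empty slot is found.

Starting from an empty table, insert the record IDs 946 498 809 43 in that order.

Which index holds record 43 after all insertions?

946: h=1 -> slot 1
498: h=1, probe 1,2 -> slot 2
809: h=4 -> slot 4
43: h=1, probe 1,2,5 -> slot 5
Table: [_, 946, 498, _, 809, 43, _]

5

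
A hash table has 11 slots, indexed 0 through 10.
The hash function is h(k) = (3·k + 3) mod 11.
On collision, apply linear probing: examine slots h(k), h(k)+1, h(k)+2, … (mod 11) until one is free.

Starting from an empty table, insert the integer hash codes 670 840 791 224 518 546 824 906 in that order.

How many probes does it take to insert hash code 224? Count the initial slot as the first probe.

Insert 670: h=0, slot 0 empty -> index 0.
Insert 840: h=4, slot 4 empty -> index 4.
Insert 791: h=0, slot 0 occupied -> index 1.
Insert 224: h=4, slot 4 occupied -> index 5.
Insert 518: h=6, slot 6 empty -> index 6.
Insert 546: h=2, slot 2 empty -> index 2.
Insert 824: h=0, slots 0,1,2 occupied -> index 3.
Insert 906: h=4, slots 4,5,6 occupied -> index 7.
Table: [670, 791, 546, 824, 840, 224, 518, 906, —, —, —]

2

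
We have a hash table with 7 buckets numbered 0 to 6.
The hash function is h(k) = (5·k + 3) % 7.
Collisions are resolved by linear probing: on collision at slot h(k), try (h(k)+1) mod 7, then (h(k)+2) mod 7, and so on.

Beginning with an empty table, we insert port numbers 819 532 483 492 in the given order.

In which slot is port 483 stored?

5

819 hashes to 3; slot 3 is free → place at 3.
532 hashes to 3; 3 taken → place at 4.
483 hashes to 3; 3,4 taken → place at 5.
492 hashes to 6; slot 6 is free → place at 6.
Table: [., ., ., 819, 532, 483, 492]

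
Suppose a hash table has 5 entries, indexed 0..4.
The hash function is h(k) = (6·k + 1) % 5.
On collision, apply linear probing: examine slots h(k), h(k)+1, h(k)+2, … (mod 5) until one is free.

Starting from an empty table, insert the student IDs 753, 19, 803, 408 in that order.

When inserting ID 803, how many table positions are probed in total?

Insert 753: h=4, slot 4 empty => index 4.
Insert 19: h=0, slot 0 empty => index 0.
Insert 803: h=4, slots 4,0 occupied => index 1.
Insert 408: h=4, slots 4,0,1 occupied => index 2.
Table: [19, 803, 408, ∅, 753]

3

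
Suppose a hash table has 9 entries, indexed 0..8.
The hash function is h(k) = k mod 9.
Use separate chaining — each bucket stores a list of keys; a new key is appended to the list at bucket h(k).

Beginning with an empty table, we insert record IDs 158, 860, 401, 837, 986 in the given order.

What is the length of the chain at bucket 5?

4

Insert 158: h=5, bucket 5 empty -> new chain.
Insert 860: h=5, bucket 5 nonempty -> append to chain.
Insert 401: h=5, bucket 5 nonempty -> append to chain.
Insert 837: h=0, bucket 0 empty -> new chain.
Insert 986: h=5, bucket 5 nonempty -> append to chain.
Final buckets:
0: 837
1: -
2: -
3: -
4: -
5: 158 -> 860 -> 401 -> 986
6: -
7: -
8: -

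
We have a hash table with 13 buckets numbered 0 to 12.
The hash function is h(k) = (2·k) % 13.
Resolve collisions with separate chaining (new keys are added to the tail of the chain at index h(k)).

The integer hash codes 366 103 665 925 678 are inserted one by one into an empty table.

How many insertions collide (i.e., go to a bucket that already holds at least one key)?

3

Insert 366: h=4, bucket 4 empty -> new chain.
Insert 103: h=11, bucket 11 empty -> new chain.
Insert 665: h=4, bucket 4 nonempty -> append to chain.
Insert 925: h=4, bucket 4 nonempty -> append to chain.
Insert 678: h=4, bucket 4 nonempty -> append to chain.
Final buckets:
0: —
1: —
2: —
3: —
4: 366 -> 665 -> 925 -> 678
5: —
6: —
7: —
8: —
9: —
10: —
11: 103
12: —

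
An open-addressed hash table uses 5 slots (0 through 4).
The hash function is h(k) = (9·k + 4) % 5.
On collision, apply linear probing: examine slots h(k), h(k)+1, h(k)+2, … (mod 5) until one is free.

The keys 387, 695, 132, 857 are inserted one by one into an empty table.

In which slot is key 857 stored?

0

387: h=2 => slot 2
695: h=4 => slot 4
132: h=2, probe 2,3 => slot 3
857: h=2, probe 2,3,4,0 => slot 0
Table: [857, ∅, 387, 132, 695]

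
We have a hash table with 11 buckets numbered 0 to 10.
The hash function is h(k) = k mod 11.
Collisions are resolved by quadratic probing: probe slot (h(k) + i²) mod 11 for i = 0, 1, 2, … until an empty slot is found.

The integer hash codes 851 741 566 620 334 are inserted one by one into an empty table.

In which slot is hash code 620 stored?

851 hashes to 4; slot 4 is free => place at 4.
741 hashes to 4; 4 taken => place at 5.
566 hashes to 5; 5 taken => place at 6.
620 hashes to 4; 4,5 taken => place at 8.
334 hashes to 4; 4,5,8 taken => place at 2.
Table: [—, —, 334, —, 851, 741, 566, —, 620, —, —]

8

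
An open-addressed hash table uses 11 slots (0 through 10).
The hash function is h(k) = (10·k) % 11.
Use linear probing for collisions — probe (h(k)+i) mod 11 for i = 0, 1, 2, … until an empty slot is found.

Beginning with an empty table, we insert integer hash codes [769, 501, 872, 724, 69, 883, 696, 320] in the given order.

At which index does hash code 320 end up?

3

769: h=1 => slot 1
501: h=5 => slot 5
872: h=8 => slot 8
724: h=2 => slot 2
69: h=8, probe 8,9 => slot 9
883: h=8, probe 8,9,10 => slot 10
696: h=8, probe 8,9,10,0 => slot 0
320: h=10, probe 10,0,1,2,3 => slot 3
Table: [696, 769, 724, 320, ., 501, ., ., 872, 69, 883]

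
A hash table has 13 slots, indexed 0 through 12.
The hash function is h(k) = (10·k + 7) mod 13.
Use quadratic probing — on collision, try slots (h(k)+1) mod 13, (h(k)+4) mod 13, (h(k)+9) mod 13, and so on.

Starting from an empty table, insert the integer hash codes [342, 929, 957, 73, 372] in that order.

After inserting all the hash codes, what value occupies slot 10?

73

342: h=8 => slot 8
929: h=2 => slot 2
957: h=9 => slot 9
73: h=9, probe 9,10 => slot 10
372: h=9, probe 9,10,0 => slot 0
Table: [372, ., 929, ., ., ., ., ., 342, 957, 73, ., .]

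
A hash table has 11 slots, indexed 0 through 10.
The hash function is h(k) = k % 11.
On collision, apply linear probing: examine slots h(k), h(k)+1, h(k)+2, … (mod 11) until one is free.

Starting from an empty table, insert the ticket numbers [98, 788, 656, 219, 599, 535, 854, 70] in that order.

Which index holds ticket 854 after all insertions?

1

Insert 98: h=10, slot 10 empty -> index 10.
Insert 788: h=7, slot 7 empty -> index 7.
Insert 656: h=7, slot 7 occupied -> index 8.
Insert 219: h=10, slot 10 occupied -> index 0.
Insert 599: h=5, slot 5 empty -> index 5.
Insert 535: h=7, slots 7,8 occupied -> index 9.
Insert 854: h=7, slots 7,8,9,10,0 occupied -> index 1.
Insert 70: h=4, slot 4 empty -> index 4.
Table: [219, 854, -, -, 70, 599, -, 788, 656, 535, 98]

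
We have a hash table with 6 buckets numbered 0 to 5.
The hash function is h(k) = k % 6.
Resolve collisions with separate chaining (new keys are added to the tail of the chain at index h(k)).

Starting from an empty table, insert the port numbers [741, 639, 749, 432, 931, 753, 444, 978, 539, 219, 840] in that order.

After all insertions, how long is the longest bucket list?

4

Insert 741: h=3, bucket 3 empty -> new chain.
Insert 639: h=3, bucket 3 nonempty -> append to chain.
Insert 749: h=5, bucket 5 empty -> new chain.
Insert 432: h=0, bucket 0 empty -> new chain.
Insert 931: h=1, bucket 1 empty -> new chain.
Insert 753: h=3, bucket 3 nonempty -> append to chain.
Insert 444: h=0, bucket 0 nonempty -> append to chain.
Insert 978: h=0, bucket 0 nonempty -> append to chain.
Insert 539: h=5, bucket 5 nonempty -> append to chain.
Insert 219: h=3, bucket 3 nonempty -> append to chain.
Insert 840: h=0, bucket 0 nonempty -> append to chain.
Final buckets:
0: 432 -> 444 -> 978 -> 840
1: 931
2: .
3: 741 -> 639 -> 753 -> 219
4: .
5: 749 -> 539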